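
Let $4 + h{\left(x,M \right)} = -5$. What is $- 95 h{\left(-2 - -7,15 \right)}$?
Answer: $855$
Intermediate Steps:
$h{\left(x,M \right)} = -9$ ($h{\left(x,M \right)} = -4 - 5 = -9$)
$- 95 h{\left(-2 - -7,15 \right)} = \left(-95\right) \left(-9\right) = 855$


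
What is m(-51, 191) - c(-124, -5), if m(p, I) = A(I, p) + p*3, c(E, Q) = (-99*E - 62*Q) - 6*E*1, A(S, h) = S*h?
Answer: -23224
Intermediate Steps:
c(E, Q) = -105*E - 62*Q (c(E, Q) = (-99*E - 62*Q) - 6*E = -105*E - 62*Q)
m(p, I) = 3*p + I*p (m(p, I) = I*p + p*3 = I*p + 3*p = 3*p + I*p)
m(-51, 191) - c(-124, -5) = -51*(3 + 191) - (-105*(-124) - 62*(-5)) = -51*194 - (13020 + 310) = -9894 - 1*13330 = -9894 - 13330 = -23224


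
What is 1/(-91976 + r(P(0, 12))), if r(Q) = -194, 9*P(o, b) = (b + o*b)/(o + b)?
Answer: -1/92170 ≈ -1.0850e-5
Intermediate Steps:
P(o, b) = (b + b*o)/(9*(b + o)) (P(o, b) = ((b + o*b)/(o + b))/9 = ((b + b*o)/(b + o))/9 = (b + b*o)/(9*(b + o)))
1/(-91976 + r(P(0, 12))) = 1/(-91976 - 194) = 1/(-92170) = -1/92170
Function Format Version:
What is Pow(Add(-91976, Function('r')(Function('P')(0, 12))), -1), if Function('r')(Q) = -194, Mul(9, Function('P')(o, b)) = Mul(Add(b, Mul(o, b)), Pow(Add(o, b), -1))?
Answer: Rational(-1, 92170) ≈ -1.0850e-5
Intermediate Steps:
Function('P')(o, b) = Mul(Rational(1, 9), Pow(Add(b, o), -1), Add(b, Mul(b, o))) (Function('P')(o, b) = Mul(Rational(1, 9), Mul(Add(b, Mul(o, b)), Pow(Add(o, b), -1))) = Mul(Rational(1, 9), Mul(Add(b, Mul(b, o)), Pow(Add(b, o), -1))) = Mul(Rational(1, 9), Mul(Pow(Add(b, o), -1), Add(b, Mul(b, o)))) = Mul(Rational(1, 9), Pow(Add(b, o), -1), Add(b, Mul(b, o))))
Pow(Add(-91976, Function('r')(Function('P')(0, 12))), -1) = Pow(Add(-91976, -194), -1) = Pow(-92170, -1) = Rational(-1, 92170)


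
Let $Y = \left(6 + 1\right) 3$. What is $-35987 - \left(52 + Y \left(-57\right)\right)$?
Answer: $-34842$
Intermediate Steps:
$Y = 21$ ($Y = 7 \cdot 3 = 21$)
$-35987 - \left(52 + Y \left(-57\right)\right) = -35987 - \left(52 + 21 \left(-57\right)\right) = -35987 - \left(52 - 1197\right) = -35987 - -1145 = -35987 + 1145 = -34842$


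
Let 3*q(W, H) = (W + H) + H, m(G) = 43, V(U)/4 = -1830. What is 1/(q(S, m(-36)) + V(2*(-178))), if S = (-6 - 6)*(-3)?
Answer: -3/21838 ≈ -0.00013738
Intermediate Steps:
V(U) = -7320 (V(U) = 4*(-1830) = -7320)
S = 36 (S = -12*(-3) = 36)
q(W, H) = W/3 + 2*H/3 (q(W, H) = ((W + H) + H)/3 = ((H + W) + H)/3 = (W + 2*H)/3 = W/3 + 2*H/3)
1/(q(S, m(-36)) + V(2*(-178))) = 1/(((1/3)*36 + (2/3)*43) - 7320) = 1/((12 + 86/3) - 7320) = 1/(122/3 - 7320) = 1/(-21838/3) = -3/21838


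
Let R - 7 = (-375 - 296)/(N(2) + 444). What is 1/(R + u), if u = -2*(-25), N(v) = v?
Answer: 446/24751 ≈ 0.018019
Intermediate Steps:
u = 50
R = 2451/446 (R = 7 + (-375 - 296)/(2 + 444) = 7 - 671/446 = 2451/446 ≈ 5.4955)
1/(R + u) = 1/(2451/446 + 50) = 1/(24751/446) = 446/24751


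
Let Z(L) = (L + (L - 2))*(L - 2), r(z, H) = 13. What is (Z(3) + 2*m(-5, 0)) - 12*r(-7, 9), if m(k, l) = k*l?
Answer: -152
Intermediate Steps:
Z(L) = (-2 + L)*(-2 + 2*L) (Z(L) = (L + (-2 + L))*(-2 + L) = (-2 + 2*L)*(-2 + L) = (-2 + L)*(-2 + 2*L))
(Z(3) + 2*m(-5, 0)) - 12*r(-7, 9) = ((4 - 6*3 + 2*3²) + 2*(-5*0)) - 12*13 = ((4 - 18 + 2*9) + 2*0) - 156 = ((4 - 18 + 18) + 0) - 156 = (4 + 0) - 156 = 4 - 156 = -152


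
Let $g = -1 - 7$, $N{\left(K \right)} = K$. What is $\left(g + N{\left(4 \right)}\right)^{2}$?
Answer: $16$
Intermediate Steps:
$g = -8$ ($g = -1 - 7 = -8$)
$\left(g + N{\left(4 \right)}\right)^{2} = \left(-8 + 4\right)^{2} = \left(-4\right)^{2} = 16$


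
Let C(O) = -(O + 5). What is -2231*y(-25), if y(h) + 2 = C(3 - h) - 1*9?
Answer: 98164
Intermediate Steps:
C(O) = -5 - O (C(O) = -(5 + O) = -5 - O)
y(h) = -19 + h (y(h) = -2 + ((-5 - (3 - h)) - 1*9) = -2 + ((-5 + (-3 + h)) - 9) = -2 + ((-8 + h) - 9) = -2 + (-17 + h) = -19 + h)
-2231*y(-25) = -2231*(-19 - 25) = -2231*(-44) = 98164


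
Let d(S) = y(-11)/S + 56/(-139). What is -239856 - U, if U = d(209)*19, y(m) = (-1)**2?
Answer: -366728259/1529 ≈ -2.3985e+5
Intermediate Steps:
y(m) = 1
d(S) = -56/139 + 1/S (d(S) = 1/S + 56/(-139) = 1/S + 56*(-1/139) = 1/S - 56/139 = -56/139 + 1/S)
U = -11565/1529 (U = (-56/139 + 1/209)*19 = -11565/29051*19 = -11565/1529 ≈ -7.5638)
-239856 - U = -239856 - 1*(-11565/1529) = -239856 + 11565/1529 = -366728259/1529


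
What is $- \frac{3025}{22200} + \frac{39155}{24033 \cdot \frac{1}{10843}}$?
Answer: $\frac{41889366503}{2371256} \approx 17665.0$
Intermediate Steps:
$- \frac{3025}{22200} + \frac{39155}{24033 \cdot \frac{1}{10843}} = \left(-3025\right) \frac{1}{22200} + \frac{39155}{24033 \cdot \frac{1}{10843}} = - \frac{121}{888} + \frac{39155}{\frac{24033}{10843}} = - \frac{121}{888} + 39155 \cdot \frac{10843}{24033} = - \frac{121}{888} + \frac{424557665}{24033} = \frac{41889366503}{2371256}$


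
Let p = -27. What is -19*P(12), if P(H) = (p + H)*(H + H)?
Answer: 6840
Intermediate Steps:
P(H) = 2*H*(-27 + H) (P(H) = (-27 + H)*(H + H) = (-27 + H)*(2*H) = 2*H*(-27 + H))
-19*P(12) = -38*12*(-27 + 12) = -38*12*(-15) = -19*(-360) = 6840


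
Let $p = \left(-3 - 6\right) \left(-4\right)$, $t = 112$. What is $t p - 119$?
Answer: $3913$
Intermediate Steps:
$p = 36$ ($p = \left(-9\right) \left(-4\right) = 36$)
$t p - 119 = 112 \cdot 36 - 119 = 4032 - 119 = 3913$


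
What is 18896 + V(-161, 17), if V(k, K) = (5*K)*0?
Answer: 18896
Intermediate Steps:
V(k, K) = 0
18896 + V(-161, 17) = 18896 + 0 = 18896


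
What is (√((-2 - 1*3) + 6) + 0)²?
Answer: 1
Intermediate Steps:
(√((-2 - 1*3) + 6) + 0)² = (√((-2 - 3) + 6) + 0)² = (√(-5 + 6) + 0)² = (√1 + 0)² = (1 + 0)² = 1² = 1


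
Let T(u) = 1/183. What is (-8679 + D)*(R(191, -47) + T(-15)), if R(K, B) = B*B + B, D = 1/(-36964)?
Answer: -126927734445379/6764412 ≈ -1.8764e+7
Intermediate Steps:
T(u) = 1/183
D = -1/36964 ≈ -2.7053e-5
R(K, B) = B + B**2 (R(K, B) = B**2 + B = B + B**2)
(-8679 + D)*(R(191, -47) + T(-15)) = (-8679 - 1/36964)*(-47*(1 - 47) + 1/183) = -320810557*(-47*(-46) + 1/183)/36964 = -320810557*(2162 + 1/183)/36964 = -320810557/36964*395647/183 = -126927734445379/6764412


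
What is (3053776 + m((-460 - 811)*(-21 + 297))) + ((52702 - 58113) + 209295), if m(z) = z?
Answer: 2906864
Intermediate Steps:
(3053776 + m((-460 - 811)*(-21 + 297))) + ((52702 - 58113) + 209295) = (3053776 + (-460 - 811)*(-21 + 297)) + ((52702 - 58113) + 209295) = (3053776 - 1271*276) + (-5411 + 209295) = (3053776 - 350796) + 203884 = 2702980 + 203884 = 2906864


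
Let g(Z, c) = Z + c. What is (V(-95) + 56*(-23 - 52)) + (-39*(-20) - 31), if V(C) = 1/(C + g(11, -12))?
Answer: -331297/96 ≈ -3451.0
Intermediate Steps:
V(C) = 1/(-1 + C) (V(C) = 1/(C + (11 - 12)) = 1/(C - 1) = 1/(-1 + C))
(V(-95) + 56*(-23 - 52)) + (-39*(-20) - 31) = (1/(-1 - 95) + 56*(-23 - 52)) + (-39*(-20) - 31) = (1/(-96) + 56*(-75)) + (780 - 31) = (-1/96 - 4200) + 749 = -403201/96 + 749 = -331297/96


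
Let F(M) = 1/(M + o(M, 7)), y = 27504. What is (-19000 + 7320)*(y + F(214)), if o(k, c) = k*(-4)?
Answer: -103120191280/321 ≈ -3.2125e+8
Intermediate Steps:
o(k, c) = -4*k
F(M) = -1/(3*M) (F(M) = 1/(M - 4*M) = 1/(-3*M) = -1/(3*M))
(-19000 + 7320)*(y + F(214)) = (-19000 + 7320)*(27504 - 1/3/214) = -11680*(27504 - 1/3*1/214) = -11680*(27504 - 1/642) = -11680*17657567/642 = -103120191280/321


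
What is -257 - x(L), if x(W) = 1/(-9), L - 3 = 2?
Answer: -2312/9 ≈ -256.89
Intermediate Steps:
L = 5 (L = 3 + 2 = 5)
x(W) = -⅑
-257 - x(L) = -257 - 1*(-⅑) = -257 + ⅑ = -2312/9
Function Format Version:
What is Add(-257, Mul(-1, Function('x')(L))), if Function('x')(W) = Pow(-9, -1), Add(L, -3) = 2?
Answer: Rational(-2312, 9) ≈ -256.89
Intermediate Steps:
L = 5 (L = Add(3, 2) = 5)
Function('x')(W) = Rational(-1, 9)
Add(-257, Mul(-1, Function('x')(L))) = Add(-257, Mul(-1, Rational(-1, 9))) = Add(-257, Rational(1, 9)) = Rational(-2312, 9)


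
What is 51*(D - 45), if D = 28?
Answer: -867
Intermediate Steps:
51*(D - 45) = 51*(28 - 45) = 51*(-17) = -867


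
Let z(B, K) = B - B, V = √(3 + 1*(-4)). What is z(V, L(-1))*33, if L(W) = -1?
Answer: 0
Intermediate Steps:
V = I (V = √(3 - 4) = √(-1) = I ≈ 1.0*I)
z(B, K) = 0
z(V, L(-1))*33 = 0*33 = 0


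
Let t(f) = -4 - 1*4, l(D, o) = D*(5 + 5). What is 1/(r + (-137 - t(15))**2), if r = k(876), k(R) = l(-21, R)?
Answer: 1/16431 ≈ 6.0861e-5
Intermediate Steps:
l(D, o) = 10*D (l(D, o) = D*10 = 10*D)
k(R) = -210 (k(R) = 10*(-21) = -210)
t(f) = -8 (t(f) = -4 - 4 = -8)
r = -210
1/(r + (-137 - t(15))**2) = 1/(-210 + (-137 - 1*(-8))**2) = 1/(-210 + (-137 + 8)**2) = 1/(-210 + (-129)**2) = 1/(-210 + 16641) = 1/16431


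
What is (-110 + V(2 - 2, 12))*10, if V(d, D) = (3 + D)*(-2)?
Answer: -1400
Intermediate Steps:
V(d, D) = -6 - 2*D
(-110 + V(2 - 2, 12))*10 = (-110 + (-6 - 2*12))*10 = (-110 + (-6 - 24))*10 = (-110 - 30)*10 = -140*10 = -1400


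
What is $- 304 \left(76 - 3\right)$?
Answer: $-22192$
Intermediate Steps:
$- 304 \left(76 - 3\right) = \left(-304\right) 73 = -22192$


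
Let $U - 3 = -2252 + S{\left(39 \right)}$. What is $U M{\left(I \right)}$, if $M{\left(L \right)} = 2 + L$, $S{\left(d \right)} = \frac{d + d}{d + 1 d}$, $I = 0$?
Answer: $-4496$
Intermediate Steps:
$S{\left(d \right)} = 1$ ($S{\left(d \right)} = \frac{2 d}{d + d} = \frac{2 d}{2 d} = 2 d \frac{1}{2 d} = 1$)
$U = -2248$ ($U = 3 + \left(-2252 + 1\right) = 3 - 2251 = -2248$)
$U M{\left(I \right)} = - 2248 \left(2 + 0\right) = \left(-2248\right) 2 = -4496$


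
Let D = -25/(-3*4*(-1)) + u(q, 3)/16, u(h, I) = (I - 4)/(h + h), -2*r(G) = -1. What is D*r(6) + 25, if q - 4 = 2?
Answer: 9199/384 ≈ 23.956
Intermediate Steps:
r(G) = 1/2 (r(G) = -1/2*(-1) = 1/2)
q = 6 (q = 4 + 2 = 6)
u(h, I) = (-4 + I)/(2*h) (u(h, I) = (-4 + I)/((2*h)) = (-4 + I)*(1/(2*h)) = (-4 + I)/(2*h))
D = -401/192 (D = -25/(-3*4*(-1)) + ((1/2)*(-4 + 3)/6)/16 = -25/((-12*(-1))) + ((1/2)*(1/6)*(-1))*(1/16) = -25/12 - 1/12*1/16 = -25*1/12 - 1/192 = -25/12 - 1/192 = -401/192 ≈ -2.0885)
D*r(6) + 25 = -401/192*1/2 + 25 = -401/384 + 25 = 9199/384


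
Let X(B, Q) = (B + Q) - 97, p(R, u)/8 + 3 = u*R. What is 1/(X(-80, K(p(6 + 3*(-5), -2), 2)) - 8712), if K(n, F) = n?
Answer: -1/8769 ≈ -0.00011404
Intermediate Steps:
p(R, u) = -24 + 8*R*u (p(R, u) = -24 + 8*(u*R) = -24 + 8*(R*u) = -24 + 8*R*u)
X(B, Q) = -97 + B + Q
1/(X(-80, K(p(6 + 3*(-5), -2), 2)) - 8712) = 1/((-97 - 80 + (-24 + 8*(6 + 3*(-5))*(-2))) - 8712) = 1/((-97 - 80 + (-24 + 8*(6 - 15)*(-2))) - 8712) = 1/((-97 - 80 + (-24 + 8*(-9)*(-2))) - 8712) = 1/((-97 - 80 + (-24 + 144)) - 8712) = 1/((-97 - 80 + 120) - 8712) = 1/(-57 - 8712) = 1/(-8769) = -1/8769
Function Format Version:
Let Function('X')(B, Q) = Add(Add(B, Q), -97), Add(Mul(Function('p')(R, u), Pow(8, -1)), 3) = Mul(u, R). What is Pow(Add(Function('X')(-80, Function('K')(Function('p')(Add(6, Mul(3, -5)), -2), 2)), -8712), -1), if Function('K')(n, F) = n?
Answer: Rational(-1, 8769) ≈ -0.00011404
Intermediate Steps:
Function('p')(R, u) = Add(-24, Mul(8, R, u)) (Function('p')(R, u) = Add(-24, Mul(8, Mul(u, R))) = Add(-24, Mul(8, Mul(R, u))) = Add(-24, Mul(8, R, u)))
Function('X')(B, Q) = Add(-97, B, Q)
Pow(Add(Function('X')(-80, Function('K')(Function('p')(Add(6, Mul(3, -5)), -2), 2)), -8712), -1) = Pow(Add(Add(-97, -80, Add(-24, Mul(8, Add(6, Mul(3, -5)), -2))), -8712), -1) = Pow(Add(Add(-97, -80, Add(-24, Mul(8, Add(6, -15), -2))), -8712), -1) = Pow(Add(Add(-97, -80, Add(-24, Mul(8, -9, -2))), -8712), -1) = Pow(Add(Add(-97, -80, Add(-24, 144)), -8712), -1) = Pow(Add(Add(-97, -80, 120), -8712), -1) = Pow(Add(-57, -8712), -1) = Pow(-8769, -1) = Rational(-1, 8769)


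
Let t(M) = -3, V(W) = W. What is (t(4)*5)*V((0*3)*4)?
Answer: 0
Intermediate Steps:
(t(4)*5)*V((0*3)*4) = (-3*5)*((0*3)*4) = -0*4 = -15*0 = 0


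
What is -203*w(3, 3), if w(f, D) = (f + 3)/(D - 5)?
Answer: 609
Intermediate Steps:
w(f, D) = (3 + f)/(-5 + D)
-203*w(3, 3) = -203*(3 + 3)/(-5 + 3) = -203*6/(-2) = -(-203)*6/2 = -203*(-3) = 609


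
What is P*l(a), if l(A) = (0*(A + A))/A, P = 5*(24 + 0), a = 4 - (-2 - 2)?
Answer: 0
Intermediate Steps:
a = 8 (a = 4 - 1*(-4) = 4 + 4 = 8)
P = 120 (P = 5*24 = 120)
l(A) = 0 (l(A) = (0*(2*A))/A = 0/A = 0)
P*l(a) = 120*0 = 0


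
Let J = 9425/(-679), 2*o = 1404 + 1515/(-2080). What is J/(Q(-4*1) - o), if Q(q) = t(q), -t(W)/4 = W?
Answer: 7841600/387334871 ≈ 0.020245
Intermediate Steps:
t(W) = -4*W
Q(q) = -4*q
o = 583761/832 (o = (1404 + 1515/(-2080))/2 = (1404 + 1515*(-1/2080))/2 = (1404 - 303/416)/2 = (1/2)*(583761/416) = 583761/832 ≈ 701.64)
J = -9425/679 (J = 9425*(-1/679) = -9425/679 ≈ -13.881)
J/(Q(-4*1) - o) = -9425/(679*(-(-16) - 1*583761/832)) = -9425/(679*(-4*(-4) - 583761/832)) = -9425/(679*(16 - 583761/832)) = -9425/(679*(-570449/832)) = -9425/679*(-832/570449) = 7841600/387334871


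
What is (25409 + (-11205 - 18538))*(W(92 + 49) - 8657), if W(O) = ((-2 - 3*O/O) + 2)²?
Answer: 37480432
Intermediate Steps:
W(O) = 9 (W(O) = ((-2 - 3*1) + 2)² = ((-2 - 3) + 2)² = (-5 + 2)² = (-3)² = 9)
(25409 + (-11205 - 18538))*(W(92 + 49) - 8657) = (25409 + (-11205 - 18538))*(9 - 8657) = (25409 - 29743)*(-8648) = -4334*(-8648) = 37480432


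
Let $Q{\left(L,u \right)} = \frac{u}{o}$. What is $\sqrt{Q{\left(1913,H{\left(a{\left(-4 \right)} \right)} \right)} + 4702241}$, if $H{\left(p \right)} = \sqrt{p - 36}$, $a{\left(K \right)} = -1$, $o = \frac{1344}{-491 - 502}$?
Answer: $\frac{\sqrt{14746227776 - 2317 i \sqrt{37}}}{56} \approx 2168.5 - 0.0010363 i$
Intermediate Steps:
$o = - \frac{448}{331}$ ($o = \frac{1344}{-993} = 1344 \left(- \frac{1}{993}\right) = - \frac{448}{331} \approx -1.3535$)
$H{\left(p \right)} = \sqrt{-36 + p}$
$Q{\left(L,u \right)} = - \frac{331 u}{448}$ ($Q{\left(L,u \right)} = \frac{u}{- \frac{448}{331}} = u \left(- \frac{331}{448}\right) = - \frac{331 u}{448}$)
$\sqrt{Q{\left(1913,H{\left(a{\left(-4 \right)} \right)} \right)} + 4702241} = \sqrt{- \frac{331 \sqrt{-36 - 1}}{448} + 4702241} = \sqrt{- \frac{331 \sqrt{-37}}{448} + 4702241} = \sqrt{- \frac{331 i \sqrt{37}}{448} + 4702241} = \sqrt{4702241 - \frac{331 i \sqrt{37}}{448}}$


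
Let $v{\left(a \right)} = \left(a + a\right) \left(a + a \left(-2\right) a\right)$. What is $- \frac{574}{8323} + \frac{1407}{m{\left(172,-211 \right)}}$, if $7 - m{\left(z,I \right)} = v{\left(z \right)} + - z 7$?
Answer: $- \frac{5792981}{84082745} \approx -0.068896$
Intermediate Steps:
$v{\left(a \right)} = 2 a \left(a - 2 a^{2}\right)$ ($v{\left(a \right)} = 2 a \left(a + - 2 a a\right) = 2 a \left(a - 2 a^{2}\right)$)
$m{\left(z,I \right)} = 7 + 7 z - z^{2} \left(2 - 4 z\right)$ ($m{\left(z,I \right)} = 7 - \left(z^{2} \left(2 - 4 z\right) + - z 7\right) = 7 - \left(z^{2} \left(2 - 4 z\right) - 7 z\right) = 7 - \left(- 7 z + z^{2} \left(2 - 4 z\right)\right) = 7 + 7 z - z^{2} \left(2 - 4 z\right)$)
$- \frac{574}{8323} + \frac{1407}{m{\left(172,-211 \right)}} = - \frac{574}{8323} + \frac{1407}{7 + 7 \cdot 172 + 172^{2} \left(-2 + 4 \cdot 172\right)} = \left(-574\right) \frac{1}{8323} + \frac{1407}{7 + 1204 + 29584 \left(-2 + 688\right)} = - \frac{2}{29} + \frac{1407}{7 + 1204 + 29584 \cdot 686} = - \frac{2}{29} + \frac{1407}{7 + 1204 + 20294624} = - \frac{2}{29} + \frac{1407}{20295835} = - \frac{2}{29} + 1407 \cdot \frac{1}{20295835} = - \frac{2}{29} + \frac{201}{2899405} = - \frac{5792981}{84082745}$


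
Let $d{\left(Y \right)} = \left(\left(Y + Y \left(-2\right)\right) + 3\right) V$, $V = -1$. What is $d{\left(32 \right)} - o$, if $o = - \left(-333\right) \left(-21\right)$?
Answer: $7022$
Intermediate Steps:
$d{\left(Y \right)} = -3 + Y$ ($d{\left(Y \right)} = \left(\left(Y + Y \left(-2\right)\right) + 3\right) \left(-1\right) = \left(\left(Y - 2 Y\right) + 3\right) \left(-1\right) = \left(- Y + 3\right) \left(-1\right) = \left(3 - Y\right) \left(-1\right) = -3 + Y$)
$o = -6993$ ($o = \left(-1\right) 6993 = -6993$)
$d{\left(32 \right)} - o = \left(-3 + 32\right) - -6993 = 29 + 6993 = 7022$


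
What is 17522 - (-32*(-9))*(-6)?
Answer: 19250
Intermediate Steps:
17522 - (-32*(-9))*(-6) = 17522 - 288*(-6) = 17522 - 1*(-1728) = 17522 + 1728 = 19250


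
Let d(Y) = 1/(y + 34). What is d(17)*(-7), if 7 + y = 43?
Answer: -1/10 ≈ -0.10000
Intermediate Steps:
y = 36 (y = -7 + 43 = 36)
d(Y) = 1/70 (d(Y) = 1/(36 + 34) = 1/70)
d(17)*(-7) = (1/70)*(-7) = -1/10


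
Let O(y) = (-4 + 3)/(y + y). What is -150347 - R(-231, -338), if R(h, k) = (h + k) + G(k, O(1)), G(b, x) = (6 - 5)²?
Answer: -149779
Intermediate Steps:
O(y) = -1/(2*y)
G(b, x) = 1 (G(b, x) = 1² = 1)
R(h, k) = 1 + h + k (R(h, k) = (h + k) + 1 = 1 + h + k)
-150347 - R(-231, -338) = -150347 - (1 - 231 - 338) = -150347 - 1*(-568) = -150347 + 568 = -149779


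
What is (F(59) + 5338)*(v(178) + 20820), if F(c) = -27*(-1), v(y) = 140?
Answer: 112450400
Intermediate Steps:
F(c) = 27
(F(59) + 5338)*(v(178) + 20820) = (27 + 5338)*(140 + 20820) = 5365*20960 = 112450400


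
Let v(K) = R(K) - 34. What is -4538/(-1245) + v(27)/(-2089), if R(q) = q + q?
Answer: 9454982/2600805 ≈ 3.6354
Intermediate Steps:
R(q) = 2*q
v(K) = -34 + 2*K (v(K) = 2*K - 34 = -34 + 2*K)
-4538/(-1245) + v(27)/(-2089) = -4538/(-1245) + (-34 + 2*27)/(-2089) = -4538*(-1/1245) + (-34 + 54)*(-1/2089) = 4538/1245 + 20*(-1/2089) = 4538/1245 - 20/2089 = 9454982/2600805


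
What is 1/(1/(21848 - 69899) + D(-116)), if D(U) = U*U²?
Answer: -48051/75002613697 ≈ -6.4066e-7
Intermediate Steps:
D(U) = U³
1/(1/(21848 - 69899) + D(-116)) = 1/(1/(21848 - 69899) + (-116)³) = 1/(1/(-48051) - 1560896) = 1/(-1/48051 - 1560896) = 1/(-75002613697/48051) = -48051/75002613697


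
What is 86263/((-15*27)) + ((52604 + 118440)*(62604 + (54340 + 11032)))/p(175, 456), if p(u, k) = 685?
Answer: 1773039864433/55485 ≈ 3.1955e+7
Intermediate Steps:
86263/((-15*27)) + ((52604 + 118440)*(62604 + (54340 + 11032)))/p(175, 456) = 86263/((-15*27)) + ((52604 + 118440)*(62604 + (54340 + 11032)))/685 = 86263/(-405) + (171044*(62604 + 65372))*(1/685) = 86263*(-1/405) + (171044*127976)*(1/685) = -86263/405 + 21889526944*(1/685) = -86263/405 + 21889526944/685 = 1773039864433/55485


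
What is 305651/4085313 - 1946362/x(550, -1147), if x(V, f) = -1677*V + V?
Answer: 374238503323/171174614700 ≈ 2.1863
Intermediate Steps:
x(V, f) = -1676*V
305651/4085313 - 1946362/x(550, -1147) = 305651/4085313 - 1946362/((-1676*550)) = 305651*(1/4085313) - 1946362/(-921800) = 305651/4085313 - 1946362*(-1/921800) = 305651/4085313 + 88471/41900 = 374238503323/171174614700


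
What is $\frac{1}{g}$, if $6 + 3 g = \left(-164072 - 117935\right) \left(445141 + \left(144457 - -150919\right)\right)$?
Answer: $- \frac{1}{69610325875} \approx -1.4366 \cdot 10^{-11}$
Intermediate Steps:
$g = -69610325875$ ($g = -2 + \frac{\left(-164072 - 117935\right) \left(445141 + \left(144457 - -150919\right)\right)}{3} = -2 + \frac{\left(-282007\right) \left(445141 + \left(144457 + 150919\right)\right)}{3} = -2 + \frac{\left(-282007\right) \left(445141 + 295376\right)}{3} = -2 + \frac{\left(-282007\right) 740517}{3} = -2 + \frac{1}{3} \left(-208830977619\right) = -2 - 69610325873 = -69610325875$)
$\frac{1}{g} = \frac{1}{-69610325875} = - \frac{1}{69610325875}$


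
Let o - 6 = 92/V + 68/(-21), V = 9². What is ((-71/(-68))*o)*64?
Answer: 147680/567 ≈ 260.46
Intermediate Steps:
V = 81
o = 2210/567 (o = 6 + (92/81 + 68/(-21)) = 6 + (92*(1/81) + 68*(-1/21)) = 6 + (92/81 - 68/21) = 6 - 1192/567 = 2210/567 ≈ 3.8977)
((-71/(-68))*o)*64 = (-71/(-68)*(2210/567))*64 = (-71*(-1/68)*(2210/567))*64 = ((71/68)*(2210/567))*64 = (4615/1134)*64 = 147680/567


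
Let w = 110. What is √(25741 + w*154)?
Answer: √42681 ≈ 206.59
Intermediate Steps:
√(25741 + w*154) = √(25741 + 110*154) = √(25741 + 16940) = √42681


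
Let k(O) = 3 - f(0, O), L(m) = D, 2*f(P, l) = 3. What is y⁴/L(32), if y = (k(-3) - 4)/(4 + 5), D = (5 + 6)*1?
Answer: 625/1154736 ≈ 0.00054125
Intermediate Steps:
f(P, l) = 3/2 (f(P, l) = (½)*3 = 3/2)
D = 11 (D = 11*1 = 11)
L(m) = 11
k(O) = 3/2 (k(O) = 3 - 1*3/2 = 3 - 3/2 = 3/2)
y = -5/18 (y = (3/2 - 4)/(4 + 5) = -5/2/9 = -5/2*⅑ = -5/18 ≈ -0.27778)
y⁴/L(32) = (-5/18)⁴/11 = (625/104976)*(1/11) = 625/1154736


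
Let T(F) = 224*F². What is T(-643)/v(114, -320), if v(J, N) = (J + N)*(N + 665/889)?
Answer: 5880898576/4176135 ≈ 1408.2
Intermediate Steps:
v(J, N) = (95/127 + N)*(J + N) (v(J, N) = (J + N)*(N + 665*(1/889)) = (J + N)*(N + 95/127) = (J + N)*(95/127 + N) = (95/127 + N)*(J + N))
T(-643)/v(114, -320) = (224*(-643)²)/((-320)² + (95/127)*114 + (95/127)*(-320) + 114*(-320)) = (224*413449)/(102400 + 10830/127 - 30400/127 - 36480) = 92612576/(8352270/127) = 92612576*(127/8352270) = 5880898576/4176135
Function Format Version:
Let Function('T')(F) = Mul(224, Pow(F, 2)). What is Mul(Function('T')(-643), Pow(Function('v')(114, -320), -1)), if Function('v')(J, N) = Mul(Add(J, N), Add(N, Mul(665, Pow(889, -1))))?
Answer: Rational(5880898576, 4176135) ≈ 1408.2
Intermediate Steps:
Function('v')(J, N) = Mul(Add(Rational(95, 127), N), Add(J, N)) (Function('v')(J, N) = Mul(Add(J, N), Add(N, Mul(665, Rational(1, 889)))) = Mul(Add(J, N), Add(N, Rational(95, 127))) = Mul(Add(J, N), Add(Rational(95, 127), N)) = Mul(Add(Rational(95, 127), N), Add(J, N)))
Mul(Function('T')(-643), Pow(Function('v')(114, -320), -1)) = Mul(Mul(224, Pow(-643, 2)), Pow(Add(Pow(-320, 2), Mul(Rational(95, 127), 114), Mul(Rational(95, 127), -320), Mul(114, -320)), -1)) = Mul(Mul(224, 413449), Pow(Add(102400, Rational(10830, 127), Rational(-30400, 127), -36480), -1)) = Mul(92612576, Pow(Rational(8352270, 127), -1)) = Mul(92612576, Rational(127, 8352270)) = Rational(5880898576, 4176135)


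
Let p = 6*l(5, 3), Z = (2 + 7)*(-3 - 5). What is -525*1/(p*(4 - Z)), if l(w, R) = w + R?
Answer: -175/1216 ≈ -0.14391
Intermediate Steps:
Z = -72 (Z = 9*(-8) = -72)
l(w, R) = R + w
p = 48 (p = 6*(3 + 5) = 6*8 = 48)
-525*1/(p*(4 - Z)) = -525*1/(48*(4 - 1*(-72))) = -525*1/(48*(4 + 72)) = -525/(76*48) = -525/3648 = -525*1/3648 = -175/1216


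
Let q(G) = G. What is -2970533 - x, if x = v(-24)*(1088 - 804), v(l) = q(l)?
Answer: -2963717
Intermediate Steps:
v(l) = l
x = -6816 (x = -24*(1088 - 804) = -24*284 = -6816)
-2970533 - x = -2970533 - 1*(-6816) = -2970533 + 6816 = -2963717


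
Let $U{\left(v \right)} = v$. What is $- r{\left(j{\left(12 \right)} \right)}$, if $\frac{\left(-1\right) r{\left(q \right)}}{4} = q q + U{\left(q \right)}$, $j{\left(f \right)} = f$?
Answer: $624$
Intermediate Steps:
$r{\left(q \right)} = - 4 q - 4 q^{2}$ ($r{\left(q \right)} = - 4 \left(q q + q\right) = - 4 \left(q^{2} + q\right) = - 4 \left(q + q^{2}\right) = - 4 q - 4 q^{2}$)
$- r{\left(j{\left(12 \right)} \right)} = - 4 \cdot 12 \left(-1 - 12\right) = - 4 \cdot 12 \left(-13\right) = \left(-1\right) \left(-624\right) = 624$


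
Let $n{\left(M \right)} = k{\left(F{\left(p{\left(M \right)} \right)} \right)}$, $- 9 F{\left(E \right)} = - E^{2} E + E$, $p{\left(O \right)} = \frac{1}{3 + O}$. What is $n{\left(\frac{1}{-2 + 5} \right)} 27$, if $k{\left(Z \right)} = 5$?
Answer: $135$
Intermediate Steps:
$F{\left(E \right)} = - \frac{E}{9} + \frac{E^{3}}{9}$ ($F{\left(E \right)} = - \frac{- E^{2} E + E}{9} = - \frac{- E^{3} + E}{9} = - \frac{E - E^{3}}{9} = - \frac{E}{9} + \frac{E^{3}}{9}$)
$n{\left(M \right)} = 5$
$n{\left(\frac{1}{-2 + 5} \right)} 27 = 5 \cdot 27 = 135$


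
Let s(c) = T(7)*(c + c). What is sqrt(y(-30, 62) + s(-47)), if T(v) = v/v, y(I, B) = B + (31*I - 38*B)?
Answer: I*sqrt(3318) ≈ 57.602*I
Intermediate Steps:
y(I, B) = -37*B + 31*I (y(I, B) = B + (-38*B + 31*I) = -37*B + 31*I)
T(v) = 1
s(c) = 2*c (s(c) = 1*(c + c) = 1*(2*c) = 2*c)
sqrt(y(-30, 62) + s(-47)) = sqrt((-37*62 + 31*(-30)) + 2*(-47)) = sqrt((-2294 - 930) - 94) = sqrt(-3224 - 94) = sqrt(-3318) = I*sqrt(3318)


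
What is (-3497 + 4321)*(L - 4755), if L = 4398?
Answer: -294168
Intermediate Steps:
(-3497 + 4321)*(L - 4755) = (-3497 + 4321)*(4398 - 4755) = 824*(-357) = -294168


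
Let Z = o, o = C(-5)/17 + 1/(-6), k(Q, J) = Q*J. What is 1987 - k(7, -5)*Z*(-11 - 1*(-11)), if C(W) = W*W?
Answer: 1987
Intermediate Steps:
C(W) = W²
k(Q, J) = J*Q
o = 133/102 (o = (-5)²/17 + 1/(-6) = 25*(1/17) + 1*(-⅙) = 25/17 - ⅙ = 133/102 ≈ 1.3039)
Z = 133/102 ≈ 1.3039
1987 - k(7, -5)*Z*(-11 - 1*(-11)) = 1987 - -5*7*(133/102)*(-11 - 1*(-11)) = 1987 - (-35*133/102)*(-11 + 11) = 1987 - (-4655)*0/102 = 1987 - 1*0 = 1987 + 0 = 1987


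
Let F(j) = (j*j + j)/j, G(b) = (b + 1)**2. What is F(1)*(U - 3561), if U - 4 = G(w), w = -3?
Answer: -7106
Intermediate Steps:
G(b) = (1 + b)**2
U = 8 (U = 4 + (1 - 3)**2 = 4 + (-2)**2 = 4 + 4 = 8)
F(j) = (j + j**2)/j (F(j) = (j**2 + j)/j = (j + j**2)/j)
F(1)*(U - 3561) = (1 + 1)*(8 - 3561) = 2*(-3553) = -7106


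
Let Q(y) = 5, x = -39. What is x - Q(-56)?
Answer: -44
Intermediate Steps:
x - Q(-56) = -39 - 1*5 = -39 - 5 = -44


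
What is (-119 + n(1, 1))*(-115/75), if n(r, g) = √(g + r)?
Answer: 2737/15 - 23*√2/15 ≈ 180.30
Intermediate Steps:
(-119 + n(1, 1))*(-115/75) = (-119 + √(1 + 1))*(-115/75) = (-119 + √2)*(-115*1/75) = (-119 + √2)*(-23/15) = 2737/15 - 23*√2/15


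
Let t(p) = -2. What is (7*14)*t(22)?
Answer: -196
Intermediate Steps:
(7*14)*t(22) = (7*14)*(-2) = 98*(-2) = -196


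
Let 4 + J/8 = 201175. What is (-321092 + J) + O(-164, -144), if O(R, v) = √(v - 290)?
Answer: 1288276 + I*√434 ≈ 1.2883e+6 + 20.833*I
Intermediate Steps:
J = 1609368 (J = -32 + 8*201175 = -32 + 1609400 = 1609368)
O(R, v) = √(-290 + v)
(-321092 + J) + O(-164, -144) = (-321092 + 1609368) + √(-290 - 144) = 1288276 + √(-434) = 1288276 + I*√434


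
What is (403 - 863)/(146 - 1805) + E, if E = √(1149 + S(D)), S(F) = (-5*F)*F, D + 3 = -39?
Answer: 460/1659 + I*√7671 ≈ 0.27728 + 87.584*I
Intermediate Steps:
D = -42 (D = -3 - 39 = -42)
S(F) = -5*F²
E = I*√7671 (E = √(1149 - 5*(-42)²) = √(1149 - 5*1764) = √(1149 - 8820) = √(-7671) = I*√7671 ≈ 87.584*I)
(403 - 863)/(146 - 1805) + E = (403 - 863)/(146 - 1805) + I*√7671 = -460/(-1659) + I*√7671 = -460*(-1/1659) + I*√7671 = 460/1659 + I*√7671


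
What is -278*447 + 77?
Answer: -124189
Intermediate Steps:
-278*447 + 77 = -124266 + 77 = -124189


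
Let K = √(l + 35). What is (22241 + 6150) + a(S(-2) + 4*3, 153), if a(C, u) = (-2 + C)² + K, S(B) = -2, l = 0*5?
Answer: 28455 + √35 ≈ 28461.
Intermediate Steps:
l = 0
K = √35 (K = √(0 + 35) = √35 ≈ 5.9161)
a(C, u) = √35 + (-2 + C)² (a(C, u) = (-2 + C)² + √35 = √35 + (-2 + C)²)
(22241 + 6150) + a(S(-2) + 4*3, 153) = (22241 + 6150) + (√35 + (-2 + (-2 + 4*3))²) = 28391 + (√35 + (-2 + (-2 + 12))²) = 28391 + (√35 + (-2 + 10)²) = 28391 + (√35 + 8²) = 28391 + (√35 + 64) = 28391 + (64 + √35) = 28455 + √35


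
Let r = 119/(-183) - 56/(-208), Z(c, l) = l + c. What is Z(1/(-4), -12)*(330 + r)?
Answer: -76848023/19032 ≈ -4037.8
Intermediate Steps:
Z(c, l) = c + l
r = -1813/4758 (r = 119*(-1/183) - 56*(-1/208) = -119/183 + 7/26 = -1813/4758 ≈ -0.38104)
Z(1/(-4), -12)*(330 + r) = (1/(-4) - 12)*(330 - 1813/4758) = (-¼ - 12)*(1568327/4758) = -49/4*1568327/4758 = -76848023/19032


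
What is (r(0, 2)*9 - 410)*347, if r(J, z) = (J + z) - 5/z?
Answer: -287663/2 ≈ -1.4383e+5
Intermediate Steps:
r(J, z) = J + z - 5/z
(r(0, 2)*9 - 410)*347 = ((0 + 2 - 5/2)*9 - 410)*347 = (-½*9 - 410)*347 = (-9/2 - 410)*347 = -829/2*347 = -287663/2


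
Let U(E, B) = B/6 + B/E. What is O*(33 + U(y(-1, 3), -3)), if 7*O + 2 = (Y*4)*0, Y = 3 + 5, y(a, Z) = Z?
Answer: -9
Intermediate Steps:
Y = 8
O = -2/7 (O = -2/7 + ((8*4)*0)/7 = -2/7 + (32*0)/7 = -2/7 + (1/7)*0 = -2/7 + 0 = -2/7 ≈ -0.28571)
U(E, B) = B/6 + B/E (U(E, B) = B*(1/6) + B/E = B/6 + B/E)
O*(33 + U(y(-1, 3), -3)) = -2*(33 + ((1/6)*(-3) - 3/3))/7 = -2*(33 + (-1/2 - 3*1/3))/7 = -2*(33 + (-1/2 - 1))/7 = -2*(33 - 3/2)/7 = -2/7*63/2 = -9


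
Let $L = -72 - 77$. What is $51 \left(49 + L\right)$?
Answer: $-5100$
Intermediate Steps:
$L = -149$ ($L = -72 - 77 = -149$)
$51 \left(49 + L\right) = 51 \left(49 - 149\right) = 51 \left(-100\right) = -5100$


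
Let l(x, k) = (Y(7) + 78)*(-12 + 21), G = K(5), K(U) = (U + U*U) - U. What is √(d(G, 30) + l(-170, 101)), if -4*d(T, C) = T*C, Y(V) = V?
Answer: √2310/2 ≈ 24.031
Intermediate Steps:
K(U) = U² (K(U) = (U + U²) - U = U²)
G = 25 (G = 5² = 25)
l(x, k) = 765 (l(x, k) = (7 + 78)*(-12 + 21) = 85*9 = 765)
d(T, C) = -C*T/4 (d(T, C) = -T*C/4 = -C*T/4)
√(d(G, 30) + l(-170, 101)) = √(-¼*30*25 + 765) = √(-375/2 + 765) = √(1155/2) = √2310/2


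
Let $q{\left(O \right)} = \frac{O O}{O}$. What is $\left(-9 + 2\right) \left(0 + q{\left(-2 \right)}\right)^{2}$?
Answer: $-28$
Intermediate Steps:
$q{\left(O \right)} = O$ ($q{\left(O \right)} = \frac{O^{2}}{O} = O$)
$\left(-9 + 2\right) \left(0 + q{\left(-2 \right)}\right)^{2} = \left(-9 + 2\right) \left(0 - 2\right)^{2} = - 7 \left(-2\right)^{2} = \left(-7\right) 4 = -28$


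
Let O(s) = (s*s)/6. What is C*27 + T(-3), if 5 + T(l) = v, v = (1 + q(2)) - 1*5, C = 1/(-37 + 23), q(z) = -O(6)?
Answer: -237/14 ≈ -16.929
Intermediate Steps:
O(s) = s²/6 (O(s) = s²*(⅙) = s²/6)
q(z) = -6 (q(z) = -6²/6 = -36/6 = -1*6 = -6)
C = -1/14 (C = 1/(-14) = -1/14 ≈ -0.071429)
v = -10 (v = (1 - 6) - 1*5 = -5 - 5 = -10)
T(l) = -15 (T(l) = -5 - 10 = -15)
C*27 + T(-3) = -1/14*27 - 15 = -27/14 - 15 = -237/14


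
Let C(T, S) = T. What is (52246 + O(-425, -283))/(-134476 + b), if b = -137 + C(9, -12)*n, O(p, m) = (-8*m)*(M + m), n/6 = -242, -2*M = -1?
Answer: 195778/49227 ≈ 3.9770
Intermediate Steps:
M = 1/2 (M = -1/2*(-1) = 1/2 ≈ 0.50000)
n = -1452 (n = 6*(-242) = -1452)
O(p, m) = -8*m*(1/2 + m) (O(p, m) = (-8*m)*(1/2 + m) = -8*m*(1/2 + m))
b = -13205 (b = -137 + 9*(-1452) = -137 - 13068 = -13205)
(52246 + O(-425, -283))/(-134476 + b) = (52246 - 4*(-283)*(1 + 2*(-283)))/(-134476 - 13205) = (52246 - 4*(-283)*(1 - 566))/(-147681) = (52246 - 4*(-283)*(-565))*(-1/147681) = (52246 - 639580)*(-1/147681) = -587334*(-1/147681) = 195778/49227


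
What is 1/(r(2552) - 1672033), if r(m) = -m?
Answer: -1/1674585 ≈ -5.9716e-7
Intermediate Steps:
1/(r(2552) - 1672033) = 1/(-1*2552 - 1672033) = 1/(-2552 - 1672033) = 1/(-1674585) = -1/1674585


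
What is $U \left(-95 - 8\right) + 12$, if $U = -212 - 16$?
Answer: $23496$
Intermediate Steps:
$U = -228$ ($U = -212 - 16 = -228$)
$U \left(-95 - 8\right) + 12 = - 228 \left(-95 - 8\right) + 12 = \left(-228\right) \left(-103\right) + 12 = 23484 + 12 = 23496$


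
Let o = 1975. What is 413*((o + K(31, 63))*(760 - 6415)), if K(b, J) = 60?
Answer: -4752773025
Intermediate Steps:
413*((o + K(31, 63))*(760 - 6415)) = 413*((1975 + 60)*(760 - 6415)) = 413*(2035*(-5655)) = 413*(-11507925) = -4752773025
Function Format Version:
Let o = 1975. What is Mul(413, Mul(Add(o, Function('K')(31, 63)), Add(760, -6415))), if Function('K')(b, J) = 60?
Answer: -4752773025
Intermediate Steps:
Mul(413, Mul(Add(o, Function('K')(31, 63)), Add(760, -6415))) = Mul(413, Mul(Add(1975, 60), Add(760, -6415))) = Mul(413, Mul(2035, -5655)) = Mul(413, -11507925) = -4752773025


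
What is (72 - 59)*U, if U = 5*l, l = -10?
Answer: -650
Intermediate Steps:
U = -50 (U = 5*(-10) = -50)
(72 - 59)*U = (72 - 59)*(-50) = 13*(-50) = -650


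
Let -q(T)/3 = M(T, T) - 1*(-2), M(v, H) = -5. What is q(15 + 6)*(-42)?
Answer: -378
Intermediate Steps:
q(T) = 9 (q(T) = -3*(-5 - 1*(-2)) = -3*(-5 + 2) = -3*(-3) = 9)
q(15 + 6)*(-42) = 9*(-42) = -378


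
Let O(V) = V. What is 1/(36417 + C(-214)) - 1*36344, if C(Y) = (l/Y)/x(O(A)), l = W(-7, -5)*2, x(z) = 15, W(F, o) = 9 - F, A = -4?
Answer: -2124280230931/58449269 ≈ -36344.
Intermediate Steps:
l = 32 (l = (9 - 1*(-7))*2 = (9 + 7)*2 = 16*2 = 32)
C(Y) = 32/(15*Y) (C(Y) = (32/Y)/15 = (32/Y)*(1/15) = 32/(15*Y))
1/(36417 + C(-214)) - 1*36344 = 1/(36417 + (32/15)/(-214)) - 1*36344 = 1/(36417 + (32/15)*(-1/214)) - 36344 = 1/(36417 - 16/1605) - 36344 = 1/(58449269/1605) - 36344 = 1605/58449269 - 36344 = -2124280230931/58449269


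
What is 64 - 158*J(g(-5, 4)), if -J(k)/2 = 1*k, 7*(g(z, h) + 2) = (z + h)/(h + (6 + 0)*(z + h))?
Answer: -3818/7 ≈ -545.43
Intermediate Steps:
g(z, h) = -2 + (h + z)/(7*(6*z + 7*h)) (g(z, h) = -2 + ((z + h)/(h + (6 + 0)*(z + h)))/7 = -2 + ((h + z)/(h + 6*(h + z)))/7 = -2 + ((h + z)/(h + (6*h + 6*z)))/7 = -2 + ((h + z)/(6*z + 7*h))/7 = -2 + (h + z)/(7*(6*z + 7*h)))
J(k) = -2*k
64 - 158*J(g(-5, 4)) = 64 - (-316)*(-97*4 - 83*(-5))/(7*(6*(-5) + 7*4)) = 64 - (-316)*(-388 + 415)/(7*(-30 + 28)) = 64 - (-316)*(1/7)*27/(-2) = 64 - (-316)*(1/7)*(-1/2)*27 = 64 - (-316)*(-27)/14 = 64 - 158*27/7 = 64 - 4266/7 = -3818/7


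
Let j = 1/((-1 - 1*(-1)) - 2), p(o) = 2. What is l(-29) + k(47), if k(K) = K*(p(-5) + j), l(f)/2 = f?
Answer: 25/2 ≈ 12.500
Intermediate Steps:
l(f) = 2*f
j = -1/2 (j = 1/((-1 + 1) - 2) = 1/(0 - 2) = 1/(-2) = -1/2 ≈ -0.50000)
k(K) = 3*K/2 (k(K) = K*(2 - 1/2) = K*(3/2) = 3*K/2)
l(-29) + k(47) = 2*(-29) + (3/2)*47 = -58 + 141/2 = 25/2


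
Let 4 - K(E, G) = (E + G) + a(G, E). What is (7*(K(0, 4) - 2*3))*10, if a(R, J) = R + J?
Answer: -700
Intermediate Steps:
a(R, J) = J + R
K(E, G) = 4 - 2*E - 2*G (K(E, G) = 4 - ((E + G) + (E + G)) = 4 - (2*E + 2*G) = 4 + (-2*E - 2*G) = 4 - 2*E - 2*G)
(7*(K(0, 4) - 2*3))*10 = (7*((4 - 2*0 - 2*4) - 2*3))*10 = (7*((4 + 0 - 8) - 1*6))*10 = (7*(-4 - 6))*10 = (7*(-10))*10 = -70*10 = -700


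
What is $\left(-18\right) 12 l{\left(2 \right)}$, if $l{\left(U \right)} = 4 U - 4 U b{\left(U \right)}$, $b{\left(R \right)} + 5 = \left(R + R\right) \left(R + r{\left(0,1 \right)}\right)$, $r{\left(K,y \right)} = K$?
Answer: $41472$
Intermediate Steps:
$b{\left(R \right)} = -5 + 2 R^{2}$ ($b{\left(R \right)} = -5 + \left(R + R\right) \left(R + 0\right) = -5 + 2 R R = -5 + 2 R^{2}$)
$l{\left(U \right)} = - 16 U^{2} \left(-5 + 2 U^{2}\right)$ ($l{\left(U \right)} = 4 U - 4 U \left(-5 + 2 U^{2}\right) = 4 U \left(- 4 U \left(-5 + 2 U^{2}\right)\right) = - 16 U^{2} \left(-5 + 2 U^{2}\right)$)
$\left(-18\right) 12 l{\left(2 \right)} = \left(-18\right) 12 \cdot 2^{2} \left(80 - 32 \cdot 2^{2}\right) = - 216 \cdot 4 \left(80 - 128\right) = - 216 \cdot 4 \left(-48\right) = \left(-216\right) \left(-192\right) = 41472$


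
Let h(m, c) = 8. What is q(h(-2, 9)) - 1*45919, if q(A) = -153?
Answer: -46072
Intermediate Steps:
q(h(-2, 9)) - 1*45919 = -153 - 1*45919 = -153 - 45919 = -46072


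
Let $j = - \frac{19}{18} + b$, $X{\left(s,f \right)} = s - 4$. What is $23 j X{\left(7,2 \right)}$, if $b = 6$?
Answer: $\frac{2047}{6} \approx 341.17$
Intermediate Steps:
$X{\left(s,f \right)} = -4 + s$
$j = \frac{89}{18}$ ($j = - \frac{19}{18} + 6 = \frac{89}{18} \approx 4.9444$)
$23 j X{\left(7,2 \right)} = 23 \cdot \frac{89}{18} \left(-4 + 7\right) = \frac{2047}{18} \cdot 3 = \frac{2047}{6}$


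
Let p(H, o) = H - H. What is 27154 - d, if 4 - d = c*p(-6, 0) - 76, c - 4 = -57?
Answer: 27074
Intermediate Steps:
p(H, o) = 0
c = -53 (c = 4 - 57 = -53)
d = 80 (d = 4 - (-53*0 - 76) = 4 - (0 - 76) = 4 - 1*(-76) = 4 + 76 = 80)
27154 - d = 27154 - 1*80 = 27154 - 80 = 27074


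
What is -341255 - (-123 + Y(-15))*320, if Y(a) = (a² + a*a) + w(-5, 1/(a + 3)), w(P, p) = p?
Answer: -1337605/3 ≈ -4.4587e+5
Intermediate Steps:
Y(a) = 1/(3 + a) + 2*a² (Y(a) = (a² + a*a) + 1/(a + 3) = (a² + a²) + 1/(3 + a) = 2*a² + 1/(3 + a) = 1/(3 + a) + 2*a²)
-341255 - (-123 + Y(-15))*320 = -341255 - (-123 + (1 + 2*(-15)²*(3 - 15))/(3 - 15))*320 = -341255 - (-123 + (1 + 2*225*(-12))/(-12))*320 = -341255 - (-123 - (1 - 5400)/12)*320 = -341255 - (-123 - 1/12*(-5399))*320 = -341255 - (-123 + 5399/12)*320 = -341255 - 3923*320/12 = -341255 - 1*313840/3 = -341255 - 313840/3 = -1337605/3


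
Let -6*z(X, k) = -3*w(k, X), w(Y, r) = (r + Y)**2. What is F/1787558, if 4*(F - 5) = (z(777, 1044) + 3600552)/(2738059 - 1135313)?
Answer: 74626985/22920011474144 ≈ 3.2560e-6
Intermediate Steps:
w(Y, r) = (Y + r)**2
z(X, k) = (X + k)**2/2 (z(X, k) = -(-1)*(k + X)**2/2 = -(-1)*(X + k)**2/2 = (X + k)**2/2)
F = 74626985/12821968 (F = 5 + (((777 + 1044)**2/2 + 3600552)/(2738059 - 1135313))/4 = 5 + (((1/2)*1821**2 + 3600552)/1602746)/4 = 5 + (((1/2)*3316041 + 3600552)*(1/1602746))/4 = 5 + ((3316041/2 + 3600552)*(1/1602746))/4 = 5 + ((10517145/2)*(1/1602746))/4 = 5 + (1/4)*(10517145/3205492) = 5 + 10517145/12821968 = 74626985/12821968 ≈ 5.8202)
F/1787558 = (74626985/12821968)/1787558 = (74626985/12821968)*(1/1787558) = 74626985/22920011474144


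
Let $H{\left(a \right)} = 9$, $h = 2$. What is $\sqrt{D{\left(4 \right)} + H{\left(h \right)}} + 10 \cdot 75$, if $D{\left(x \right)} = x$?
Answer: $750 + \sqrt{13} \approx 753.61$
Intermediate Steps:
$\sqrt{D{\left(4 \right)} + H{\left(h \right)}} + 10 \cdot 75 = \sqrt{4 + 9} + 10 \cdot 75 = \sqrt{13} + 750 = 750 + \sqrt{13}$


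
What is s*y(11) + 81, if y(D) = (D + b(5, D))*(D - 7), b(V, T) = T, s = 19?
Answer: 1753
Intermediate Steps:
y(D) = 2*D*(-7 + D) (y(D) = (D + D)*(D - 7) = (2*D)*(-7 + D) = 2*D*(-7 + D))
s*y(11) + 81 = 19*(2*11*(-7 + 11)) + 81 = 19*(2*11*4) + 81 = 19*88 + 81 = 1672 + 81 = 1753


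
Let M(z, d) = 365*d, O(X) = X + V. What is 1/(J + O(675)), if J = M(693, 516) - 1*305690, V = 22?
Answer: -1/116653 ≈ -8.5724e-6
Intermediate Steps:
O(X) = 22 + X (O(X) = X + 22 = 22 + X)
J = -117350 (J = 365*516 - 1*305690 = 188340 - 305690 = -117350)
1/(J + O(675)) = 1/(-117350 + (22 + 675)) = 1/(-117350 + 697) = 1/(-116653) = -1/116653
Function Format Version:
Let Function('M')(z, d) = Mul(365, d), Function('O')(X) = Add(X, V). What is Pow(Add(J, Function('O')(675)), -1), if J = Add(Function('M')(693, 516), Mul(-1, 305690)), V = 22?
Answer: Rational(-1, 116653) ≈ -8.5724e-6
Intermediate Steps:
Function('O')(X) = Add(22, X) (Function('O')(X) = Add(X, 22) = Add(22, X))
J = -117350 (J = Add(Mul(365, 516), Mul(-1, 305690)) = Add(188340, -305690) = -117350)
Pow(Add(J, Function('O')(675)), -1) = Pow(Add(-117350, Add(22, 675)), -1) = Pow(Add(-117350, 697), -1) = Pow(-116653, -1) = Rational(-1, 116653)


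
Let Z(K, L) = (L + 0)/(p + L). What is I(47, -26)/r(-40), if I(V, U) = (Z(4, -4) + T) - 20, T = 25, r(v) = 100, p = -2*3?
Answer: 27/500 ≈ 0.054000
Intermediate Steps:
p = -6
Z(K, L) = L/(-6 + L) (Z(K, L) = (L + 0)/(-6 + L) = L/(-6 + L))
I(V, U) = 27/5 (I(V, U) = (-4/(-6 - 4) + 25) - 20 = (-4/(-10) + 25) - 20 = (-4*(-⅒) + 25) - 20 = (⅖ + 25) - 20 = 127/5 - 20 = 27/5)
I(47, -26)/r(-40) = (27/5)/100 = (27/5)*(1/100) = 27/500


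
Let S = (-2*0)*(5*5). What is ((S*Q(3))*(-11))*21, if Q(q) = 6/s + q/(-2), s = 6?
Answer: 0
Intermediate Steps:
Q(q) = 1 - q/2 (Q(q) = 6/6 + q/(-2) = 6*(⅙) + q*(-½) = 1 - q/2)
S = 0 (S = 0*25 = 0)
((S*Q(3))*(-11))*21 = ((0*(1 - ½*3))*(-11))*21 = ((0*(1 - 3/2))*(-11))*21 = ((0*(-½))*(-11))*21 = (0*(-11))*21 = 0*21 = 0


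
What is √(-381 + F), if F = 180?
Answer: I*√201 ≈ 14.177*I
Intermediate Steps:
√(-381 + F) = √(-381 + 180) = √(-201) = I*√201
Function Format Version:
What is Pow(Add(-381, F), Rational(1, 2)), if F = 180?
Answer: Mul(I, Pow(201, Rational(1, 2))) ≈ Mul(14.177, I)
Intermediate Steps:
Pow(Add(-381, F), Rational(1, 2)) = Pow(Add(-381, 180), Rational(1, 2)) = Pow(-201, Rational(1, 2)) = Mul(I, Pow(201, Rational(1, 2)))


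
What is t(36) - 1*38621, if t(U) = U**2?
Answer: -37325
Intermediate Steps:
t(36) - 1*38621 = 36**2 - 1*38621 = 1296 - 38621 = -37325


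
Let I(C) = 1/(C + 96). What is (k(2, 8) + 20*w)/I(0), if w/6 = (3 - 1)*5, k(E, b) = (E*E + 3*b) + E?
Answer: 118080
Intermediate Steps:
k(E, b) = E + E**2 + 3*b (k(E, b) = (E**2 + 3*b) + E = E + E**2 + 3*b)
w = 60 (w = 6*((3 - 1)*5) = 6*(2*5) = 6*10 = 60)
I(C) = 1/(96 + C)
(k(2, 8) + 20*w)/I(0) = ((2 + 2**2 + 3*8) + 20*60)/(1/(96 + 0)) = ((2 + 4 + 24) + 1200)/(1/96) = (30 + 1200)/(1/96) = 1230*96 = 118080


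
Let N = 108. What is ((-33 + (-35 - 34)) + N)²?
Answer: 36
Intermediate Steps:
((-33 + (-35 - 34)) + N)² = ((-33 + (-35 - 34)) + 108)² = ((-33 - 69) + 108)² = (-102 + 108)² = 6² = 36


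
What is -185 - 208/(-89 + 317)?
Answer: -10597/57 ≈ -185.91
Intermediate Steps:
-185 - 208/(-89 + 317) = -185 - 208/228 = -185 + (1/228)*(-208) = -185 - 52/57 = -10597/57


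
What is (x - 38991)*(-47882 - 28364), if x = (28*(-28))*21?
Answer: 4228221930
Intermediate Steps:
x = -16464 (x = -784*21 = -16464)
(x - 38991)*(-47882 - 28364) = (-16464 - 38991)*(-47882 - 28364) = -55455*(-76246) = 4228221930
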